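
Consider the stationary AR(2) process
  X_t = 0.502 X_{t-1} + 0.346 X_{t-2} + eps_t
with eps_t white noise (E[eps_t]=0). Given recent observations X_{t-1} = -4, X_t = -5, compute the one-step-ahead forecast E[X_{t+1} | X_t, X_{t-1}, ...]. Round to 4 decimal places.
E[X_{t+1} \mid \mathcal F_t] = -3.8940

For an AR(p) model X_t = c + sum_i phi_i X_{t-i} + eps_t, the
one-step-ahead conditional mean is
  E[X_{t+1} | X_t, ...] = c + sum_i phi_i X_{t+1-i}.
Substitute known values:
  E[X_{t+1} | ...] = (0.502) * (-5) + (0.346) * (-4)
                   = -3.8940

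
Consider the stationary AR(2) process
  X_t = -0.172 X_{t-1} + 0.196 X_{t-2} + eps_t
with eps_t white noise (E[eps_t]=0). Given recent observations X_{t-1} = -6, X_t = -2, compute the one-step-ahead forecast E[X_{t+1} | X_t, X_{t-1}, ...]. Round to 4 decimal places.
E[X_{t+1} \mid \mathcal F_t] = -0.8320

For an AR(p) model X_t = c + sum_i phi_i X_{t-i} + eps_t, the
one-step-ahead conditional mean is
  E[X_{t+1} | X_t, ...] = c + sum_i phi_i X_{t+1-i}.
Substitute known values:
  E[X_{t+1} | ...] = (-0.172) * (-2) + (0.196) * (-6)
                   = -0.8320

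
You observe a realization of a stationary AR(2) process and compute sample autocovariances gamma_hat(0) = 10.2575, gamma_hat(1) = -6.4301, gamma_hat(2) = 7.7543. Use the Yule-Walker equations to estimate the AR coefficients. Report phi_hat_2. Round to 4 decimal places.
\hat\phi_{2} = 0.5980

The Yule-Walker equations for an AR(p) process read, in matrix form,
  Gamma_p phi = r_p,   with   (Gamma_p)_{ij} = gamma(|i - j|),
                       (r_p)_i = gamma(i),   i,j = 1..p.
Substitute the sample gammas (Toeplitz matrix and right-hand side of size 2):
  Gamma_p = [[10.2575, -6.4301], [-6.4301, 10.2575]]
  r_p     = [-6.4301, 7.7543]
Written out:
  10.2575 phi_1 - 6.4301 phi_2 = -6.4301
  -6.4301 phi_1 + 10.2575 phi_2 = 7.7543
Solve by Cramer's rule:
  det = gamma(0)^2 - gamma(1)^2 = (10.2575)^2 - (-6.4301)^2 = 105.21630625 - 41.34618601 = 63.87012024
  phi_hat_1 = [gamma(1) gamma(0) - gamma(1) gamma(2)] / det = [(-6.4301)(10.2575) - (-6.4301)(7.7543)] / 63.87012024 = -16.09582632 / 63.87012024 = -0.252
  phi_hat_2 = [gamma(0) gamma(2) - gamma(1)^2] / det = [(10.2575)(7.7543) - (-6.4301)^2] / 63.87012024 = 38.19354624 / 63.87012024 = 0.598
So phi_hat = [-0.2520, 0.5980].
Therefore phi_hat_2 = 0.5980.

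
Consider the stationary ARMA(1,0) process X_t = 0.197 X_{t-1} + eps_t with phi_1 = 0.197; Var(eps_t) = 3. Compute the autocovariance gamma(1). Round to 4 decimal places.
\gamma(1) = 0.6149

Multiply the model equation by X_{t-k} and take expectations. With theta_0 = psi_0 = 1 and psi_j the MA(infinity) weights, this gives
  gamma(k) - sum_i phi_i gamma(k-i) = c_k,
  c_k = sigma^2 * sum_{j=k..q} theta_j psi_{j-k}   (c_k = 0 for k > q),
using gamma(-m) = gamma(m).
Pure AR (q = 0): c_0 = sigma^2 = 3, c_k = 0 for k >= 1.
Equations for k = 0 and k = 1 (AR order 1):
  gamma(0) = phi_1 gamma(1) + c_0
  gamma(1) = phi_1 gamma(0) + c_1
Substituting the second into the first: gamma(0) (1 - phi_1^2) = c_0 + phi_1 c_1, so
  gamma(0) = c_0 / (1 - phi_1^2) = 3 / (1 - (0.197)^2) = 3 / 0.961191 = 3.121128.
  gamma(1) = phi_1 gamma(0) = (0.197)(3.121128) = 0.614862.
Therefore gamma(1) = 0.6149 (to 4 decimal places).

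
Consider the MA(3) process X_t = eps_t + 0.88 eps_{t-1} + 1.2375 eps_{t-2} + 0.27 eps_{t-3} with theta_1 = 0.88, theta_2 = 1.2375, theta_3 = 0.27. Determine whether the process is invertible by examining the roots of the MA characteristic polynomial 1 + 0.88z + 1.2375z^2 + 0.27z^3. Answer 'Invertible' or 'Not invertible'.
\text{Not invertible}

The MA(q) characteristic polynomial is P(z) = 1 + 0.88z + 1.2375z^2 + 0.27z^3.
Invertibility requires all roots to lie outside the unit circle, i.e. |z| > 1 for every root.
Degree 3: look for a simple real root z0 first, then factor out (1 - z/z0) and solve the remaining quadratic.
Testing z0 = -4: P(-4) = 1 + (0.88)(-4) + (1.2375)(-4)^2 + (0.27)(-4)^3
  = 1 + (-3.52) + (19.8) + (-17.28) = 0.  So z_0 = -4 is a root, |z_0| = 4.
Divide out the factor (1 + 0.25 z) = (1 - z/z0) (since 1/z0 = -0.25):
  P(z) = (1 + 0.25 z)(1 + (0.63) z + (1.08) z^2)
  [check: z-coef 0.63 - (-0.25) = 0.88; z^2-coef 1.08 - (-0.25)(0.63) = 1.2375; z^3-coef -(-0.25)(1.08) = 0.27.]
Remaining roots from the quadratic factor 1 + (0.63) z + (1.08) z^2:
  Set 1 + (0.63) z + (1.08) z^2 = 0, i.e. a z^2 + b z + c = 0 with a = 1.08, b = 0.63, c = 1.
  Discriminant D = b^2 - 4ac = (0.63)^2 - 4*(1.08)*1 = 0.3969 - (4.32) = -3.9231.
  D < 0, so the roots are the complex-conjugate pair z = (-b +/- i sqrt(-D)) / (2a) = -0.2917 +/- 0.917i.
  For a conjugate pair |z|^2 = z * conj(z) = (product of roots) = c/a = 1/(1.08) = 0.925926, so |z| = sqrt(0.925926) = 0.9623 for both roots.
Moduli of all roots: 4.0000, 0.9623, 0.9623.
All moduli strictly greater than 1? No.
Verdict: Not invertible.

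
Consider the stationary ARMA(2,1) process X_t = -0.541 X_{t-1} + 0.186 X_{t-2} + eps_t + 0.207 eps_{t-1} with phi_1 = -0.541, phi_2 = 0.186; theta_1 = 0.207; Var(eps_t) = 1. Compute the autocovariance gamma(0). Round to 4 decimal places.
\gamma(0) = 1.4244

Multiply the model equation by X_{t-k} and take expectations. With theta_0 = psi_0 = 1 and psi_j the MA(infinity) weights, this gives
  gamma(k) - sum_i phi_i gamma(k-i) = c_k,
  c_k = sigma^2 * sum_{j=k..q} theta_j psi_{j-k}   (c_k = 0 for k > q),
using gamma(-m) = gamma(m).
psi-weights needed (psi_j = theta_j + sum_i phi_i psi_{j-i}):
  psi_1 = theta_1 + phi_1 = 0.207 + (-0.541) = -0.334
Right-hand sides:
  c_0 = sigma^2 (1 + theta_1 psi_1) = 1 * (1 + (0.207)(-0.334)) = 1 * 0.930862 = 0.930862
  c_1 = sigma^2 theta_1 = 1 * (0.207) = 0.207
  c_2 = 0
Equations for k = 0, 1, 2 (AR order 2, c_2 = 0):
  (E0) gamma(0) = phi_1 gamma(1) + phi_2 gamma(2) + c_0
  (E1) gamma(1) = phi_1 gamma(0) + phi_2 gamma(1) + c_1
  (E2) gamma(2) = phi_1 gamma(1) + phi_2 gamma(0)
From (E1): gamma(1) = A gamma(0) + B with
  A = phi_1 / (1 - phi_2) = -0.541 / 0.814 = -0.664619,   B = c_1 / (1 - phi_2) = 0.207 / 0.814 = 0.2543.
Insert (E2) into (E0): gamma(0) (1 - phi_2^2) = phi_1 (1 + phi_2) gamma(1) + c_0.
  phi_1 (1 + phi_2) = (-0.541)(1.186) = -0.641626,   1 - phi_2^2 = 0.965404.
Replace gamma(1) by A gamma(0) + B and collect gamma(0):
  gamma(0) [0.965404 - (-0.641626)(-0.664619)] = (-0.641626)(0.2543) + 0.930862
  gamma(0) * 0.538967 = 0.767697
  gamma(0) = 0.767697 / 0.538967 = 1.424385.
Therefore gamma(0) = 1.4244 (to 4 decimal places).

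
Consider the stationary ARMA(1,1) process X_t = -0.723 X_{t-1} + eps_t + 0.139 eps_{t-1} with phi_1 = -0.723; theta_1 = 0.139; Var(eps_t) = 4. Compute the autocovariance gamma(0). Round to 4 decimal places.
\gamma(0) = 6.8584

Multiply the model equation by X_{t-k} and take expectations. With theta_0 = psi_0 = 1 and psi_j the MA(infinity) weights, this gives
  gamma(k) - sum_i phi_i gamma(k-i) = c_k,
  c_k = sigma^2 * sum_{j=k..q} theta_j psi_{j-k}   (c_k = 0 for k > q),
using gamma(-m) = gamma(m).
psi-weights needed (psi_j = theta_j + sum_i phi_i psi_{j-i}):
  psi_1 = theta_1 + phi_1 = 0.139 + (-0.723) = -0.584
Right-hand sides:
  c_0 = sigma^2 (1 + theta_1 psi_1) = 4 * (1 + (0.139)(-0.584)) = 4 * 0.918824 = 3.675296
  c_1 = sigma^2 theta_1 = 4 * (0.139) = 0.556
  c_2 = 0
Equations for k = 0 and k = 1 (AR order 1):
  gamma(0) = phi_1 gamma(1) + c_0
  gamma(1) = phi_1 gamma(0) + c_1
Substituting the second into the first: gamma(0) (1 - phi_1^2) = c_0 + phi_1 c_1, so
  gamma(0) = (c_0 + phi_1 c_1) / (1 - phi_1^2) = (3.675296 + (-0.723)(0.556)) / (1 - (-0.723)^2) = 3.273308 / 0.477271 = 6.858384.
Therefore gamma(0) = 6.8584 (to 4 decimal places).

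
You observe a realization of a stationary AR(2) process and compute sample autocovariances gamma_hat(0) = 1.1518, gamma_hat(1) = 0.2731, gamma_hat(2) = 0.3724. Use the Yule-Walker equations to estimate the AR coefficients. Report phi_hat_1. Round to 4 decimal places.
\hat\phi_{1} = 0.1700

The Yule-Walker equations for an AR(p) process read, in matrix form,
  Gamma_p phi = r_p,   with   (Gamma_p)_{ij} = gamma(|i - j|),
                       (r_p)_i = gamma(i),   i,j = 1..p.
Substitute the sample gammas (Toeplitz matrix and right-hand side of size 2):
  Gamma_p = [[1.1518, 0.2731], [0.2731, 1.1518]]
  r_p     = [0.2731, 0.3724]
Written out:
  1.1518 phi_1 + 0.2731 phi_2 = 0.2731
  0.2731 phi_1 + 1.1518 phi_2 = 0.3724
Solve by Cramer's rule:
  det = gamma(0)^2 - gamma(1)^2 = (1.1518)^2 - (0.2731)^2 = 1.32664324 - 0.07458361 = 1.25205963
  phi_hat_1 = [gamma(1) gamma(0) - gamma(1) gamma(2)] / det = [(0.2731)(1.1518) - (0.2731)(0.3724)] / 1.25205963 = 0.21285414 / 1.25205963 = 0.17
  phi_hat_2 = [gamma(0) gamma(2) - gamma(1)^2] / det = [(1.1518)(0.3724) - (0.2731)^2] / 1.25205963 = 0.35434671 / 1.25205963 = 0.283
So phi_hat = [0.1700, 0.2830].
Therefore phi_hat_1 = 0.1700.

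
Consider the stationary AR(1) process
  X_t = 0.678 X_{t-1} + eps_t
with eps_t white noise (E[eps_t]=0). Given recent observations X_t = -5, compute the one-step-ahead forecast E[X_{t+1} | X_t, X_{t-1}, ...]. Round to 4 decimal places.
E[X_{t+1} \mid \mathcal F_t] = -3.3900

For an AR(p) model X_t = c + sum_i phi_i X_{t-i} + eps_t, the
one-step-ahead conditional mean is
  E[X_{t+1} | X_t, ...] = c + sum_i phi_i X_{t+1-i}.
Substitute known values:
  E[X_{t+1} | ...] = (0.678) * (-5)
                   = -3.3900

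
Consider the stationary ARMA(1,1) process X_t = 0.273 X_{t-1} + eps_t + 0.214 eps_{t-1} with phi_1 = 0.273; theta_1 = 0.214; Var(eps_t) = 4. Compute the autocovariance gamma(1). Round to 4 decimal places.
\gamma(1) = 2.2278

Multiply the model equation by X_{t-k} and take expectations. With theta_0 = psi_0 = 1 and psi_j the MA(infinity) weights, this gives
  gamma(k) - sum_i phi_i gamma(k-i) = c_k,
  c_k = sigma^2 * sum_{j=k..q} theta_j psi_{j-k}   (c_k = 0 for k > q),
using gamma(-m) = gamma(m).
psi-weights needed (psi_j = theta_j + sum_i phi_i psi_{j-i}):
  psi_1 = theta_1 + phi_1 = 0.214 + (0.273) = 0.487
Right-hand sides:
  c_0 = sigma^2 (1 + theta_1 psi_1) = 4 * (1 + (0.214)(0.487)) = 4 * 1.104218 = 4.416872
  c_1 = sigma^2 theta_1 = 4 * (0.214) = 0.856
  c_2 = 0
Equations for k = 0 and k = 1 (AR order 1):
  gamma(0) = phi_1 gamma(1) + c_0
  gamma(1) = phi_1 gamma(0) + c_1
Substituting the second into the first: gamma(0) (1 - phi_1^2) = c_0 + phi_1 c_1, so
  gamma(0) = (c_0 + phi_1 c_1) / (1 - phi_1^2) = (4.416872 + (0.273)(0.856)) / (1 - (0.273)^2) = 4.65056 / 0.925471 = 5.025074.
  gamma(1) = phi_1 gamma(0) + c_1 = (0.273)(5.025074) + (0.856) = 2.227845.
Therefore gamma(1) = 2.2278 (to 4 decimal places).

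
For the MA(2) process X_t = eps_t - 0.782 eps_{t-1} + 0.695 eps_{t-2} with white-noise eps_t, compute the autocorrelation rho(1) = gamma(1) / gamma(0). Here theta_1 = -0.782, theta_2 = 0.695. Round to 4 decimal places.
\rho(1) = -0.6328

For an MA(q) process with theta_0 = 1, the autocovariance is
  gamma(k) = sigma^2 * sum_{i=0..q-k} theta_i * theta_{i+k},
and rho(k) = gamma(k) / gamma(0). Sigma^2 cancels.
  numerator   = (1)*(-0.782) + (-0.782)*(0.695) = -1.32549.
  denominator = (1)^2 + (-0.782)^2 + (0.695)^2 = 2.094549.
  rho(1) = -1.32549 / 2.094549 = -0.6328.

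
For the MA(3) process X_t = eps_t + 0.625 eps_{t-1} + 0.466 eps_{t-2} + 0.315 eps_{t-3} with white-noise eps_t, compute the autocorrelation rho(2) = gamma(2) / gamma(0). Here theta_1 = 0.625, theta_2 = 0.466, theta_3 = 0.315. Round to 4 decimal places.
\rho(2) = 0.3883

For an MA(q) process with theta_0 = 1, the autocovariance is
  gamma(k) = sigma^2 * sum_{i=0..q-k} theta_i * theta_{i+k},
and rho(k) = gamma(k) / gamma(0). Sigma^2 cancels.
  numerator   = (1)*(0.466) + (0.625)*(0.315) = 0.662875.
  denominator = (1)^2 + (0.625)^2 + (0.466)^2 + (0.315)^2 = 1.707006.
  rho(2) = 0.662875 / 1.707006 = 0.3883.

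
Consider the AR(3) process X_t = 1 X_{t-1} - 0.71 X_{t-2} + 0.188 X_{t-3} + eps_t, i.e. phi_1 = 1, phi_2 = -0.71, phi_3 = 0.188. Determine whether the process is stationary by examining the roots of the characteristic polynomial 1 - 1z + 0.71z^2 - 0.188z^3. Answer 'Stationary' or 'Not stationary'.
\text{Stationary}

The AR(p) characteristic polynomial is P(z) = 1 - 1z + 0.71z^2 - 0.188z^3.
Stationarity requires all roots to lie outside the unit circle, i.e. |z| > 1 for every root.
Degree 3: look for a simple real root z0 first, then factor out (1 - z/z0) and solve the remaining quadratic.
Testing z0 = 2.5: P(2.5) = 1 + (-1)(2.5) + (0.71)(2.5)^2 + (-0.188)(2.5)^3
  = 1 + (-2.5) + (4.4375) + (-2.9375) = 0.  So z_0 = 2.5 is a root, |z_0| = 2.5.
Divide out the factor (1 - 0.4 z) = (1 - z/z0) (since 1/z0 = 0.4):
  P(z) = (1 - 0.4 z)(1 + (-0.6) z + (0.47) z^2)
  [check: z-coef -0.6 - (0.4) = -1; z^2-coef 0.47 - (0.4)(-0.6) = 0.71; z^3-coef -(0.4)(0.47) = -0.188.]
Remaining roots from the quadratic factor 1 + (-0.6) z + (0.47) z^2:
  Set 1 + (-0.6) z + (0.47) z^2 = 0, i.e. a z^2 + b z + c = 0 with a = 0.47, b = -0.6, c = 1.
  Discriminant D = b^2 - 4ac = (-0.6)^2 - 4*(0.47)*1 = 0.36 - (1.88) = -1.52.
  D < 0, so the roots are the complex-conjugate pair z = (-b +/- i sqrt(-D)) / (2a) = 0.6383 +/- 1.3116i.
  For a conjugate pair |z|^2 = z * conj(z) = (product of roots) = c/a = 1/(0.47) = 2.12766, so |z| = sqrt(2.12766) = 1.4586 for both roots.
Moduli of all roots: 2.5000, 1.4586, 1.4586.
All moduli strictly greater than 1? Yes.
Verdict: Stationary.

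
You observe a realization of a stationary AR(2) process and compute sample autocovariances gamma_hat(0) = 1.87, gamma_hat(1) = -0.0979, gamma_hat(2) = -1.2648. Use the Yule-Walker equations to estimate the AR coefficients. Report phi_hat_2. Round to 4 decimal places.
\hat\phi_{2} = -0.6810

The Yule-Walker equations for an AR(p) process read, in matrix form,
  Gamma_p phi = r_p,   with   (Gamma_p)_{ij} = gamma(|i - j|),
                       (r_p)_i = gamma(i),   i,j = 1..p.
Substitute the sample gammas (Toeplitz matrix and right-hand side of size 2):
  Gamma_p = [[1.87, -0.0979], [-0.0979, 1.87]]
  r_p     = [-0.0979, -1.2648]
Written out:
  1.87 phi_1 - 0.0979 phi_2 = -0.0979
  -0.0979 phi_1 + 1.87 phi_2 = -1.2648
Solve by Cramer's rule:
  det = gamma(0)^2 - gamma(1)^2 = (1.87)^2 - (-0.0979)^2 = 3.4969 - 0.00958441 = 3.48731559
  phi_hat_1 = [gamma(1) gamma(0) - gamma(1) gamma(2)] / det = [(-0.0979)(1.87) - (-0.0979)(-1.2648)] / 3.48731559 = -0.30689692 / 3.48731559 = -0.088
  phi_hat_2 = [gamma(0) gamma(2) - gamma(1)^2] / det = [(1.87)(-1.2648) - (-0.0979)^2] / 3.48731559 = -2.37476041 / 3.48731559 = -0.681
So phi_hat = [-0.0880, -0.6810].
Therefore phi_hat_2 = -0.6810.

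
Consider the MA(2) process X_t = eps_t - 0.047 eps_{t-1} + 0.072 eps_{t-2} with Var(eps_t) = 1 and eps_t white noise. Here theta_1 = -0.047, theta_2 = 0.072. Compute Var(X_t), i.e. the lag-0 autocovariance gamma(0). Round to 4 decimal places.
\gamma(0) = 1.0074

For an MA(q) process X_t = eps_t + sum_i theta_i eps_{t-i} with
Var(eps_t) = sigma^2, the variance is
  gamma(0) = sigma^2 * (1 + sum_i theta_i^2).
  sum_i theta_i^2 = (-0.047)^2 + (0.072)^2 = 0.002209 + 0.005184 = 0.007393.
  gamma(0) = 1 * (1 + 0.007393) = 1 * 1.007393 = 1.007393, which rounds to 1.0074.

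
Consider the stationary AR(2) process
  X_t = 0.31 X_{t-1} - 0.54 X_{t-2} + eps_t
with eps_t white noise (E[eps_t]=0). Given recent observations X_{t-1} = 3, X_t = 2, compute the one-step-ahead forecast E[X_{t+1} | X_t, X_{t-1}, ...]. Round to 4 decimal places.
E[X_{t+1} \mid \mathcal F_t] = -1.0000

For an AR(p) model X_t = c + sum_i phi_i X_{t-i} + eps_t, the
one-step-ahead conditional mean is
  E[X_{t+1} | X_t, ...] = c + sum_i phi_i X_{t+1-i}.
Substitute known values:
  E[X_{t+1} | ...] = (0.31) * (2) + (-0.54) * (3)
                   = -1.0000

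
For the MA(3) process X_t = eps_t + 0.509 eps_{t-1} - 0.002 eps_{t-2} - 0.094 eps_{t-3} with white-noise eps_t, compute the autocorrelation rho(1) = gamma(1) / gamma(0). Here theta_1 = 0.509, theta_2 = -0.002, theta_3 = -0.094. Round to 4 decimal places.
\rho(1) = 0.4008

For an MA(q) process with theta_0 = 1, the autocovariance is
  gamma(k) = sigma^2 * sum_{i=0..q-k} theta_i * theta_{i+k},
and rho(k) = gamma(k) / gamma(0). Sigma^2 cancels.
  numerator   = (1)*(0.509) + (0.509)*(-0.002) + (-0.002)*(-0.094) = 0.50817.
  denominator = (1)^2 + (0.509)^2 + (-0.002)^2 + (-0.094)^2 = 1.267921.
  rho(1) = 0.50817 / 1.267921 = 0.4008.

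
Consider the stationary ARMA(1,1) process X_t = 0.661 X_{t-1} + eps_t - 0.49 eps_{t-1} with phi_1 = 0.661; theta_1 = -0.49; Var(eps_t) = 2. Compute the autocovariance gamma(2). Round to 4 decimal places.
\gamma(2) = 0.2714

Multiply the model equation by X_{t-k} and take expectations. With theta_0 = psi_0 = 1 and psi_j the MA(infinity) weights, this gives
  gamma(k) - sum_i phi_i gamma(k-i) = c_k,
  c_k = sigma^2 * sum_{j=k..q} theta_j psi_{j-k}   (c_k = 0 for k > q),
using gamma(-m) = gamma(m).
psi-weights needed (psi_j = theta_j + sum_i phi_i psi_{j-i}):
  psi_1 = theta_1 + phi_1 = -0.49 + (0.661) = 0.171
Right-hand sides:
  c_0 = sigma^2 (1 + theta_1 psi_1) = 2 * (1 + (-0.49)(0.171)) = 2 * 0.91621 = 1.83242
  c_1 = sigma^2 theta_1 = 2 * (-0.49) = -0.98
  c_2 = 0
Equations for k = 0 and k = 1 (AR order 1):
  gamma(0) = phi_1 gamma(1) + c_0
  gamma(1) = phi_1 gamma(0) + c_1
Substituting the second into the first: gamma(0) (1 - phi_1^2) = c_0 + phi_1 c_1, so
  gamma(0) = (c_0 + phi_1 c_1) / (1 - phi_1^2) = (1.83242 + (0.661)(-0.98)) / (1 - (0.661)^2) = 1.18464 / 0.563079 = 2.103861.
  gamma(1) = phi_1 gamma(0) + c_1 = (0.661)(2.103861) + (-0.98) = 0.410652.
For k = 2 (> q): gamma(2) = phi_1 gamma(1) = (0.661)(0.410652) = 0.271441.
Therefore gamma(2) = 0.2714 (to 4 decimal places).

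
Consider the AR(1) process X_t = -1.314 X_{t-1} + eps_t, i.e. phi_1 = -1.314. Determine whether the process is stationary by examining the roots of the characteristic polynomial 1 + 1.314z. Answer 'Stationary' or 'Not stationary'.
\text{Not stationary}

The AR(p) characteristic polynomial is P(z) = 1 + 1.314z.
Stationarity requires all roots to lie outside the unit circle, i.e. |z| > 1 for every root.
This is linear in z: 1 + (1.314) z = 0  =>  z = -1/(1.314) = -0.761035,  |z| = 0.761035.
Moduli of all roots: 0.7610.
All moduli strictly greater than 1? No.
Verdict: Not stationary.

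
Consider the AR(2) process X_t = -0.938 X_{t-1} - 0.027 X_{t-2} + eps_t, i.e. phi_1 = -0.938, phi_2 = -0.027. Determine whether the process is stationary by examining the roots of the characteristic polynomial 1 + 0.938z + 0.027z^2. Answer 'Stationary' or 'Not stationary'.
\text{Stationary}

The AR(p) characteristic polynomial is P(z) = 1 + 0.938z + 0.027z^2.
Stationarity requires all roots to lie outside the unit circle, i.e. |z| > 1 for every root.
Set 1 + (0.938) z + (0.027) z^2 = 0, i.e. a z^2 + b z + c = 0 with a = 0.027, b = 0.938, c = 1.
Discriminant D = b^2 - 4ac = (0.938)^2 - 4*(0.027)*1 = 0.879844 - (0.108) = 0.771844.
D >= 0, so the roots are real: z = (-b +/- sqrt(D)) / (2a) = (-0.938 +/- 0.878547) / (0.054).
  z_1 = (-0.938 + 0.878547) / (0.054) = -1.101,   |z_1| = 1.101.
  z_2 = (-0.938 - 0.878547) / (0.054) = -33.6398,   |z_2| = 33.6398.
Moduli of all roots: 1.1010, 33.6398.
All moduli strictly greater than 1? Yes.
Verdict: Stationary.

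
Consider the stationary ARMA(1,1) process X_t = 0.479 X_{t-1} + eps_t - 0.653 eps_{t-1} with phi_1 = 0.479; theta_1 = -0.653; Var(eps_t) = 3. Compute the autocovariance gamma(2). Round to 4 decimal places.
\gamma(2) = -0.2230

Multiply the model equation by X_{t-k} and take expectations. With theta_0 = psi_0 = 1 and psi_j the MA(infinity) weights, this gives
  gamma(k) - sum_i phi_i gamma(k-i) = c_k,
  c_k = sigma^2 * sum_{j=k..q} theta_j psi_{j-k}   (c_k = 0 for k > q),
using gamma(-m) = gamma(m).
psi-weights needed (psi_j = theta_j + sum_i phi_i psi_{j-i}):
  psi_1 = theta_1 + phi_1 = -0.653 + (0.479) = -0.174
Right-hand sides:
  c_0 = sigma^2 (1 + theta_1 psi_1) = 3 * (1 + (-0.653)(-0.174)) = 3 * 1.113622 = 3.340866
  c_1 = sigma^2 theta_1 = 3 * (-0.653) = -1.959
  c_2 = 0
Equations for k = 0 and k = 1 (AR order 1):
  gamma(0) = phi_1 gamma(1) + c_0
  gamma(1) = phi_1 gamma(0) + c_1
Substituting the second into the first: gamma(0) (1 - phi_1^2) = c_0 + phi_1 c_1, so
  gamma(0) = (c_0 + phi_1 c_1) / (1 - phi_1^2) = (3.340866 + (0.479)(-1.959)) / (1 - (0.479)^2) = 2.402505 / 0.770559 = 3.117873.
  gamma(1) = phi_1 gamma(0) + c_1 = (0.479)(3.117873) + (-1.959) = -0.465539.
For k = 2 (> q): gamma(2) = phi_1 gamma(1) = (0.479)(-0.465539) = -0.222993.
Therefore gamma(2) = -0.2230 (to 4 decimal places).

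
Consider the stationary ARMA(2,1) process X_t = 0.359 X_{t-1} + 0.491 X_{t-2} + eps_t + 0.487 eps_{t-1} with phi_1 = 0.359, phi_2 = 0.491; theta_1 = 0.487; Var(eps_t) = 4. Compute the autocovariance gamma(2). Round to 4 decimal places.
\gamma(2) = 16.3921

Multiply the model equation by X_{t-k} and take expectations. With theta_0 = psi_0 = 1 and psi_j the MA(infinity) weights, this gives
  gamma(k) - sum_i phi_i gamma(k-i) = c_k,
  c_k = sigma^2 * sum_{j=k..q} theta_j psi_{j-k}   (c_k = 0 for k > q),
using gamma(-m) = gamma(m).
psi-weights needed (psi_j = theta_j + sum_i phi_i psi_{j-i}):
  psi_1 = theta_1 + phi_1 = 0.487 + (0.359) = 0.846
Right-hand sides:
  c_0 = sigma^2 (1 + theta_1 psi_1) = 4 * (1 + (0.487)(0.846)) = 4 * 1.412002 = 5.648008
  c_1 = sigma^2 theta_1 = 4 * (0.487) = 1.948
  c_2 = 0
Equations for k = 0, 1, 2 (AR order 2, c_2 = 0):
  (E0) gamma(0) = phi_1 gamma(1) + phi_2 gamma(2) + c_0
  (E1) gamma(1) = phi_1 gamma(0) + phi_2 gamma(1) + c_1
  (E2) gamma(2) = phi_1 gamma(1) + phi_2 gamma(0)
From (E1): gamma(1) = A gamma(0) + B with
  A = phi_1 / (1 - phi_2) = 0.359 / 0.509 = 0.705305,   B = c_1 / (1 - phi_2) = 1.948 / 0.509 = 3.827112.
Insert (E2) into (E0): gamma(0) (1 - phi_2^2) = phi_1 (1 + phi_2) gamma(1) + c_0.
  phi_1 (1 + phi_2) = (0.359)(1.491) = 0.535269,   1 - phi_2^2 = 0.758919.
Replace gamma(1) by A gamma(0) + B and collect gamma(0):
  gamma(0) [0.758919 - (0.535269)(0.705305)] = (0.535269)(3.827112) + 5.648008
  gamma(0) * 0.381391 = 7.696542
  gamma(0) = 7.696542 / 0.381391 = 20.18017.
  gamma(1) = A gamma(0) + B = (0.705305)(20.18017) + (3.827112) = 18.060277.
  gamma(2) = phi_1 gamma(1) + phi_2 gamma(0) = (0.359)(18.060277) + (0.491)(20.18017) = 16.392103.
Therefore gamma(2) = 16.3921 (to 4 decimal places).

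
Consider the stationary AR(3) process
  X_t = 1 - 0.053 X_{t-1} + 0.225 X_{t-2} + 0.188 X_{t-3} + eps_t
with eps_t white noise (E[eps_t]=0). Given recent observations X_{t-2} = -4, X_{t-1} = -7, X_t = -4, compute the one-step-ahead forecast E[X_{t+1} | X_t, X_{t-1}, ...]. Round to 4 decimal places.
E[X_{t+1} \mid \mathcal F_t] = -1.1150

For an AR(p) model X_t = c + sum_i phi_i X_{t-i} + eps_t, the
one-step-ahead conditional mean is
  E[X_{t+1} | X_t, ...] = c + sum_i phi_i X_{t+1-i}.
Substitute known values:
  E[X_{t+1} | ...] = 1 + (-0.053) * (-4) + (0.225) * (-7) + (0.188) * (-4)
                   = -1.1150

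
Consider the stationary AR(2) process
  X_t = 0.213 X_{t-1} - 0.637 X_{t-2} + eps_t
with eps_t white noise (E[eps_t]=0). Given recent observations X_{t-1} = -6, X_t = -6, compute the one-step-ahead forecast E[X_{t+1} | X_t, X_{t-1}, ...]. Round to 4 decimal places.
E[X_{t+1} \mid \mathcal F_t] = 2.5440

For an AR(p) model X_t = c + sum_i phi_i X_{t-i} + eps_t, the
one-step-ahead conditional mean is
  E[X_{t+1} | X_t, ...] = c + sum_i phi_i X_{t+1-i}.
Substitute known values:
  E[X_{t+1} | ...] = (0.213) * (-6) + (-0.637) * (-6)
                   = 2.5440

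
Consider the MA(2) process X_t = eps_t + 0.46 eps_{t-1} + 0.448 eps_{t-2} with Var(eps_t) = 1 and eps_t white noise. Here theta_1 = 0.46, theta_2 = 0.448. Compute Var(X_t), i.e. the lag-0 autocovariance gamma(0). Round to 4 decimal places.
\gamma(0) = 1.4123

For an MA(q) process X_t = eps_t + sum_i theta_i eps_{t-i} with
Var(eps_t) = sigma^2, the variance is
  gamma(0) = sigma^2 * (1 + sum_i theta_i^2).
  sum_i theta_i^2 = (0.46)^2 + (0.448)^2 = 0.2116 + 0.200704 = 0.412304.
  gamma(0) = 1 * (1 + 0.412304) = 1 * 1.412304 = 1.412304, which rounds to 1.4123.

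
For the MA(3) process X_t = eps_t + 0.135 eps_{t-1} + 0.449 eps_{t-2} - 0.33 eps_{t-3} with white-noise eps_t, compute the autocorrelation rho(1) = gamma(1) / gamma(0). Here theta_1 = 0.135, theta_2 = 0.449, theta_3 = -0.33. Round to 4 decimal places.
\rho(1) = 0.0357

For an MA(q) process with theta_0 = 1, the autocovariance is
  gamma(k) = sigma^2 * sum_{i=0..q-k} theta_i * theta_{i+k},
and rho(k) = gamma(k) / gamma(0). Sigma^2 cancels.
  numerator   = (1)*(0.135) + (0.135)*(0.449) + (0.449)*(-0.33) = 0.047445.
  denominator = (1)^2 + (0.135)^2 + (0.449)^2 + (-0.33)^2 = 1.328726.
  rho(1) = 0.047445 / 1.328726 = 0.0357.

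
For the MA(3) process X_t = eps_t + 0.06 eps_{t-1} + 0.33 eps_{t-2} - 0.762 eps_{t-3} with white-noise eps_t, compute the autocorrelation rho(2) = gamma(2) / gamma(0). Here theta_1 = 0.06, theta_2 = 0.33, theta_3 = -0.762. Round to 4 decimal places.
\rho(2) = 0.1679

For an MA(q) process with theta_0 = 1, the autocovariance is
  gamma(k) = sigma^2 * sum_{i=0..q-k} theta_i * theta_{i+k},
and rho(k) = gamma(k) / gamma(0). Sigma^2 cancels.
  numerator   = (1)*(0.33) + (0.06)*(-0.762) = 0.28428.
  denominator = (1)^2 + (0.06)^2 + (0.33)^2 + (-0.762)^2 = 1.693144.
  rho(2) = 0.28428 / 1.693144 = 0.1679.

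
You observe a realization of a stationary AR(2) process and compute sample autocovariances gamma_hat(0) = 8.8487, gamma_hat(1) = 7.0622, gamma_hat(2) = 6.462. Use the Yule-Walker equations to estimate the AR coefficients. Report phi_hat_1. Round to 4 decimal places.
\hat\phi_{1} = 0.5930

The Yule-Walker equations for an AR(p) process read, in matrix form,
  Gamma_p phi = r_p,   with   (Gamma_p)_{ij} = gamma(|i - j|),
                       (r_p)_i = gamma(i),   i,j = 1..p.
Substitute the sample gammas (Toeplitz matrix and right-hand side of size 2):
  Gamma_p = [[8.8487, 7.0622], [7.0622, 8.8487]]
  r_p     = [7.0622, 6.462]
Written out:
  8.8487 phi_1 + 7.0622 phi_2 = 7.0622
  7.0622 phi_1 + 8.8487 phi_2 = 6.462
Solve by Cramer's rule:
  det = gamma(0)^2 - gamma(1)^2 = (8.8487)^2 - (7.0622)^2 = 78.29949169 - 49.87466884 = 28.42482285
  phi_hat_1 = [gamma(1) gamma(0) - gamma(1) gamma(2)] / det = [(7.0622)(8.8487) - (7.0622)(6.462)] / 28.42482285 = 16.85535274 / 28.42482285 = 0.593
  phi_hat_2 = [gamma(0) gamma(2) - gamma(1)^2] / det = [(8.8487)(6.462) - (7.0622)^2] / 28.42482285 = 7.30563056 / 28.42482285 = 0.257
So phi_hat = [0.5930, 0.2570].
Therefore phi_hat_1 = 0.5930.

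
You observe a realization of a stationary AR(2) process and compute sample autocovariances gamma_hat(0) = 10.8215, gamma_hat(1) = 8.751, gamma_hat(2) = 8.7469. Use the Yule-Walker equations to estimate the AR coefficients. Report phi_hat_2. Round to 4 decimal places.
\hat\phi_{2} = 0.4460

The Yule-Walker equations for an AR(p) process read, in matrix form,
  Gamma_p phi = r_p,   with   (Gamma_p)_{ij} = gamma(|i - j|),
                       (r_p)_i = gamma(i),   i,j = 1..p.
Substitute the sample gammas (Toeplitz matrix and right-hand side of size 2):
  Gamma_p = [[10.8215, 8.751], [8.751, 10.8215]]
  r_p     = [8.751, 8.7469]
Written out:
  10.8215 phi_1 + 8.751 phi_2 = 8.751
  8.751 phi_1 + 10.8215 phi_2 = 8.7469
Solve by Cramer's rule:
  det = gamma(0)^2 - gamma(1)^2 = (10.8215)^2 - (8.751)^2 = 117.10486225 - 76.580001 = 40.52486125
  phi_hat_1 = [gamma(1) gamma(0) - gamma(1) gamma(2)] / det = [(8.751)(10.8215) - (8.751)(8.7469)] / 40.52486125 = 18.1548246 / 40.52486125 = 0.448
  phi_hat_2 = [gamma(0) gamma(2) - gamma(1)^2] / det = [(10.8215)(8.7469) - (8.751)^2] / 40.52486125 = 18.07457735 / 40.52486125 = 0.446
So phi_hat = [0.4480, 0.4460].
Therefore phi_hat_2 = 0.4460.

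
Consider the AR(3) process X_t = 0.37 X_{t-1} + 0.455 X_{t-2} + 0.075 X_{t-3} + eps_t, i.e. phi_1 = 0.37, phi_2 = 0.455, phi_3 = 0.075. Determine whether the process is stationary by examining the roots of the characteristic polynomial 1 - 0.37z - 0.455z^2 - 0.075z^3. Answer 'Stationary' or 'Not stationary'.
\text{Stationary}

The AR(p) characteristic polynomial is P(z) = 1 - 0.37z - 0.455z^2 - 0.075z^3.
Stationarity requires all roots to lie outside the unit circle, i.e. |z| > 1 for every root.
Degree 3: look for a simple real root z0 first, then factor out (1 - z/z0) and solve the remaining quadratic.
Testing z0 = -4: P(-4) = 1 + (-0.37)(-4) + (-0.455)(-4)^2 + (-0.075)(-4)^3
  = 1 + (1.48) + (-7.28) + (4.8) = 0.  So z_0 = -4 is a root, |z_0| = 4.
Divide out the factor (1 + 0.25 z) = (1 - z/z0) (since 1/z0 = -0.25):
  P(z) = (1 + 0.25 z)(1 + (-0.62) z + (-0.3) z^2)
  [check: z-coef -0.62 - (-0.25) = -0.37; z^2-coef -0.3 - (-0.25)(-0.62) = -0.455; z^3-coef -(-0.25)(-0.3) = -0.075.]
Remaining roots from the quadratic factor 1 + (-0.62) z + (-0.3) z^2:
  Set 1 + (-0.62) z + (-0.3) z^2 = 0, i.e. a z^2 + b z + c = 0 with a = -0.3, b = -0.62, c = 1.
  Discriminant D = b^2 - 4ac = (-0.62)^2 - 4*(-0.3)*1 = 0.3844 - (-1.2) = 1.5844.
  D >= 0, so the roots are real: z = (-b +/- sqrt(D)) / (2a) = (0.62 +/- 1.25873) / (-0.6).
    z_1 = (0.62 + 1.25873) / (-0.6) = -3.1312,   |z_1| = 3.1312.
    z_2 = (0.62 - 1.25873) / (-0.6) = 1.0645,   |z_2| = 1.0645.
Moduli of all roots: 4.0000, 3.1312, 1.0645.
All moduli strictly greater than 1? Yes.
Verdict: Stationary.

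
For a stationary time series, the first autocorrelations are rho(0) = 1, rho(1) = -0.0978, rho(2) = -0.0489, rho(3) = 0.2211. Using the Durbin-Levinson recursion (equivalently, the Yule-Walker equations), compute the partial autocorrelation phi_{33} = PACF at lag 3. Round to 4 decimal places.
\phi_{33} = 0.2130

The PACF at lag k is phi_{kk}, the last component of the solution
to the Yule-Walker system G_k phi = r_k where
  (G_k)_{ij} = rho(|i - j|), (r_k)_i = rho(i), i,j = 1..k.
Equivalently, Durbin-Levinson gives phi_{kk} iteratively:
  phi_{11} = rho(1)
  phi_{kk} = [rho(k) - sum_{j=1..k-1} phi_{k-1,j} rho(k-j)]
            / [1 - sum_{j=1..k-1} phi_{k-1,j} rho(j)],
  phi_{k,j} = phi_{k-1,j} - phi_{kk} phi_{k-1,k-j},  j = 1..k-1.
Step k = 1:
  phi_11 = rho(1) = -0.0978.
Step k = 2:
  phi_22 = [rho(2) - phi_11 rho(1)] / [1 - phi_11 rho(1)] = [-0.0489 - (-0.0978)(-0.0978)] / [1 - (-0.0978)(-0.0978)]
         = -0.05846484 / 0.99043516 = -0.059029.
  Update: phi_21 = phi_11 - phi_22 phi_11 = -0.0978 - (-0.059029)(-0.0978) = -0.103573.
Step k = 3:
  phi_33 = [rho(3) - phi_21 rho(2) - phi_22 rho(1)] / [1 - phi_21 rho(1) - phi_22 rho(2)]
    numerator   = 0.2211 - (-0.103573)(-0.0489) - (-0.059029)(-0.0978) = 0.2102622
    denominator = 1 - (-0.103573)(-0.0978) - (-0.059029)(-0.0489) = 0.98698401
  phi_33 = 0.2102622 / 0.98698401 = 0.213.
Therefore phi_{33} = 0.2130.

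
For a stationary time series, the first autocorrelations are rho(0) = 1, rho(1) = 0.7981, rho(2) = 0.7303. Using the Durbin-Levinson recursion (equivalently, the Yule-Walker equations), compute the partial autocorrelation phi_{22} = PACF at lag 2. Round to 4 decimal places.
\phi_{22} = 0.2571

The PACF at lag k is phi_{kk}, the last component of the solution
to the Yule-Walker system G_k phi = r_k where
  (G_k)_{ij} = rho(|i - j|), (r_k)_i = rho(i), i,j = 1..k.
Equivalently, Durbin-Levinson gives phi_{kk} iteratively:
  phi_{11} = rho(1)
  phi_{kk} = [rho(k) - sum_{j=1..k-1} phi_{k-1,j} rho(k-j)]
            / [1 - sum_{j=1..k-1} phi_{k-1,j} rho(j)],
  phi_{k,j} = phi_{k-1,j} - phi_{kk} phi_{k-1,k-j},  j = 1..k-1.
Step k = 1:
  phi_11 = rho(1) = 0.7981.
Step k = 2:
  phi_22 = [rho(2) - phi_11 rho(1)] / [1 - phi_11 rho(1)] = [0.7303 - (0.7981)(0.7981)] / [1 - (0.7981)(0.7981)]
         = 0.09333639 / 0.36303639 = 0.2571.
Therefore phi_{22} = 0.2571.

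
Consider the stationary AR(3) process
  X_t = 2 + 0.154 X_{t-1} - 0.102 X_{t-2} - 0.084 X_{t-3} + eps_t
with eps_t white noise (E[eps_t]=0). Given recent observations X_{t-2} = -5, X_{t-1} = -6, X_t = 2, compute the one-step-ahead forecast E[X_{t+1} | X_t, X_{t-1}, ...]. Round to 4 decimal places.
E[X_{t+1} \mid \mathcal F_t] = 3.3400

For an AR(p) model X_t = c + sum_i phi_i X_{t-i} + eps_t, the
one-step-ahead conditional mean is
  E[X_{t+1} | X_t, ...] = c + sum_i phi_i X_{t+1-i}.
Substitute known values:
  E[X_{t+1} | ...] = 2 + (0.154) * (2) + (-0.102) * (-6) + (-0.084) * (-5)
                   = 3.3400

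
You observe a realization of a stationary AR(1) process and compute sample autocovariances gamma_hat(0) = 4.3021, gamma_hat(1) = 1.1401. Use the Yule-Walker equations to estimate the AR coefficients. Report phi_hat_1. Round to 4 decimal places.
\hat\phi_{1} = 0.2650

The Yule-Walker equations for an AR(p) process read, in matrix form,
  Gamma_p phi = r_p,   with   (Gamma_p)_{ij} = gamma(|i - j|),
                       (r_p)_i = gamma(i),   i,j = 1..p.
Substitute the sample gammas (Toeplitz matrix and right-hand side of size 1):
  Gamma_p = [[4.3021]]
  r_p     = [1.1401]
With p = 1 this is the single equation gamma(0) phi_1 = gamma(1):
  phi_hat_1 = gamma(1) / gamma(0) = 1.1401 / 4.3021 = 0.2650.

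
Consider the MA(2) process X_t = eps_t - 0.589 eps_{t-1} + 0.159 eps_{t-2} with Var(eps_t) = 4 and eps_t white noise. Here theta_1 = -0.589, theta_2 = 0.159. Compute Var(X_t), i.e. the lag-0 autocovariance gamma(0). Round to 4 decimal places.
\gamma(0) = 5.4888

For an MA(q) process X_t = eps_t + sum_i theta_i eps_{t-i} with
Var(eps_t) = sigma^2, the variance is
  gamma(0) = sigma^2 * (1 + sum_i theta_i^2).
  sum_i theta_i^2 = (-0.589)^2 + (0.159)^2 = 0.346921 + 0.025281 = 0.372202.
  gamma(0) = 4 * (1 + 0.372202) = 4 * 1.372202 = 5.488808, which rounds to 5.4888.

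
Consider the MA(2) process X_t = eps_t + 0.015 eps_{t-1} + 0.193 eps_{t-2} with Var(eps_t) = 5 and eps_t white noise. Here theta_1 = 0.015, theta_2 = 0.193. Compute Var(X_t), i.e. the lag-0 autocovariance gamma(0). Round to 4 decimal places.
\gamma(0) = 5.1874

For an MA(q) process X_t = eps_t + sum_i theta_i eps_{t-i} with
Var(eps_t) = sigma^2, the variance is
  gamma(0) = sigma^2 * (1 + sum_i theta_i^2).
  sum_i theta_i^2 = (0.015)^2 + (0.193)^2 = 0.000225 + 0.037249 = 0.037474.
  gamma(0) = 5 * (1 + 0.037474) = 5 * 1.037474 = 5.18737, which rounds to 5.1874.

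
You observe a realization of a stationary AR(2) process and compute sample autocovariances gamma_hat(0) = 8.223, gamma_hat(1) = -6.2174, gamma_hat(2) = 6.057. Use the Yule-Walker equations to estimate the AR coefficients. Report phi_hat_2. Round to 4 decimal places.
\hat\phi_{2} = 0.3850

The Yule-Walker equations for an AR(p) process read, in matrix form,
  Gamma_p phi = r_p,   with   (Gamma_p)_{ij} = gamma(|i - j|),
                       (r_p)_i = gamma(i),   i,j = 1..p.
Substitute the sample gammas (Toeplitz matrix and right-hand side of size 2):
  Gamma_p = [[8.223, -6.2174], [-6.2174, 8.223]]
  r_p     = [-6.2174, 6.057]
Written out:
  8.223 phi_1 - 6.2174 phi_2 = -6.2174
  -6.2174 phi_1 + 8.223 phi_2 = 6.057
Solve by Cramer's rule:
  det = gamma(0)^2 - gamma(1)^2 = (8.223)^2 - (-6.2174)^2 = 67.617729 - 38.65606276 = 28.96166624
  phi_hat_1 = [gamma(1) gamma(0) - gamma(1) gamma(2)] / det = [(-6.2174)(8.223) - (-6.2174)(6.057)] / 28.96166624 = -13.4668884 / 28.96166624 = -0.465
  phi_hat_2 = [gamma(0) gamma(2) - gamma(1)^2] / det = [(8.223)(6.057) - (-6.2174)^2] / 28.96166624 = 11.15064824 / 28.96166624 = 0.385
So phi_hat = [-0.4650, 0.3850].
Therefore phi_hat_2 = 0.3850.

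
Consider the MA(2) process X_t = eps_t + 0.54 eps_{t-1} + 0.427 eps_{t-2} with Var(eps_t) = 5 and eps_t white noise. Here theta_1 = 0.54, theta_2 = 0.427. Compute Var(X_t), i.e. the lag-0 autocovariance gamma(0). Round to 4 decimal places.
\gamma(0) = 7.3696

For an MA(q) process X_t = eps_t + sum_i theta_i eps_{t-i} with
Var(eps_t) = sigma^2, the variance is
  gamma(0) = sigma^2 * (1 + sum_i theta_i^2).
  sum_i theta_i^2 = (0.54)^2 + (0.427)^2 = 0.2916 + 0.182329 = 0.473929.
  gamma(0) = 5 * (1 + 0.473929) = 5 * 1.473929 = 7.369645, which rounds to 7.3696.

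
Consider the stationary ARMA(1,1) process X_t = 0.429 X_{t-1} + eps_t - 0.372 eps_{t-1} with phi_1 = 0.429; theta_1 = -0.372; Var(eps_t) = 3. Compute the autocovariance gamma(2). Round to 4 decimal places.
\gamma(2) = 0.0756

Multiply the model equation by X_{t-k} and take expectations. With theta_0 = psi_0 = 1 and psi_j the MA(infinity) weights, this gives
  gamma(k) - sum_i phi_i gamma(k-i) = c_k,
  c_k = sigma^2 * sum_{j=k..q} theta_j psi_{j-k}   (c_k = 0 for k > q),
using gamma(-m) = gamma(m).
psi-weights needed (psi_j = theta_j + sum_i phi_i psi_{j-i}):
  psi_1 = theta_1 + phi_1 = -0.372 + (0.429) = 0.057
Right-hand sides:
  c_0 = sigma^2 (1 + theta_1 psi_1) = 3 * (1 + (-0.372)(0.057)) = 3 * 0.978796 = 2.936388
  c_1 = sigma^2 theta_1 = 3 * (-0.372) = -1.116
  c_2 = 0
Equations for k = 0 and k = 1 (AR order 1):
  gamma(0) = phi_1 gamma(1) + c_0
  gamma(1) = phi_1 gamma(0) + c_1
Substituting the second into the first: gamma(0) (1 - phi_1^2) = c_0 + phi_1 c_1, so
  gamma(0) = (c_0 + phi_1 c_1) / (1 - phi_1^2) = (2.936388 + (0.429)(-1.116)) / (1 - (0.429)^2) = 2.457624 / 0.815959 = 3.011945.
  gamma(1) = phi_1 gamma(0) + c_1 = (0.429)(3.011945) + (-1.116) = 0.176125.
For k = 2 (> q): gamma(2) = phi_1 gamma(1) = (0.429)(0.176125) = 0.075557.
Therefore gamma(2) = 0.0756 (to 4 decimal places).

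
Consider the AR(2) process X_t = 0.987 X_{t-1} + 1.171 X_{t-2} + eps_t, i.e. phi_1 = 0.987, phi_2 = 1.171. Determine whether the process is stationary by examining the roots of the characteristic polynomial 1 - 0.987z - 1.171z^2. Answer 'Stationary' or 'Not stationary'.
\text{Not stationary}

The AR(p) characteristic polynomial is P(z) = 1 - 0.987z - 1.171z^2.
Stationarity requires all roots to lie outside the unit circle, i.e. |z| > 1 for every root.
Set 1 + (-0.987) z + (-1.171) z^2 = 0, i.e. a z^2 + b z + c = 0 with a = -1.171, b = -0.987, c = 1.
Discriminant D = b^2 - 4ac = (-0.987)^2 - 4*(-1.171)*1 = 0.974169 - (-4.684) = 5.658169.
D >= 0, so the roots are real: z = (-b +/- sqrt(D)) / (2a) = (0.987 +/- 2.378691) / (-2.342).
  z_1 = (0.987 + 2.378691) / (-2.342) = -1.4371,   |z_1| = 1.4371.
  z_2 = (0.987 - 2.378691) / (-2.342) = 0.5942,   |z_2| = 0.5942.
Moduli of all roots: 1.4371, 0.5942.
All moduli strictly greater than 1? No.
Verdict: Not stationary.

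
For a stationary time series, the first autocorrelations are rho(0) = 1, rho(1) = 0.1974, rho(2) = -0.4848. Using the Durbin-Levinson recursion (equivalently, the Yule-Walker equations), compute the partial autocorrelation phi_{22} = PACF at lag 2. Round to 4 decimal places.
\phi_{22} = -0.5450

The PACF at lag k is phi_{kk}, the last component of the solution
to the Yule-Walker system G_k phi = r_k where
  (G_k)_{ij} = rho(|i - j|), (r_k)_i = rho(i), i,j = 1..k.
Equivalently, Durbin-Levinson gives phi_{kk} iteratively:
  phi_{11} = rho(1)
  phi_{kk} = [rho(k) - sum_{j=1..k-1} phi_{k-1,j} rho(k-j)]
            / [1 - sum_{j=1..k-1} phi_{k-1,j} rho(j)],
  phi_{k,j} = phi_{k-1,j} - phi_{kk} phi_{k-1,k-j},  j = 1..k-1.
Step k = 1:
  phi_11 = rho(1) = 0.1974.
Step k = 2:
  phi_22 = [rho(2) - phi_11 rho(1)] / [1 - phi_11 rho(1)] = [-0.4848 - (0.1974)(0.1974)] / [1 - (0.1974)(0.1974)]
         = -0.52376676 / 0.96103324 = -0.545.
Therefore phi_{22} = -0.5450.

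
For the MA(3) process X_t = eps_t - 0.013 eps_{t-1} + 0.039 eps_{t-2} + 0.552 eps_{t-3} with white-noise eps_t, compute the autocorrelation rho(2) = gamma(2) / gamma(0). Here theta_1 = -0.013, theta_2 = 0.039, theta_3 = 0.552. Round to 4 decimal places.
\rho(2) = 0.0244

For an MA(q) process with theta_0 = 1, the autocovariance is
  gamma(k) = sigma^2 * sum_{i=0..q-k} theta_i * theta_{i+k},
and rho(k) = gamma(k) / gamma(0). Sigma^2 cancels.
  numerator   = (1)*(0.039) + (-0.013)*(0.552) = 0.031824.
  denominator = (1)^2 + (-0.013)^2 + (0.039)^2 + (0.552)^2 = 1.306394.
  rho(2) = 0.031824 / 1.306394 = 0.0244.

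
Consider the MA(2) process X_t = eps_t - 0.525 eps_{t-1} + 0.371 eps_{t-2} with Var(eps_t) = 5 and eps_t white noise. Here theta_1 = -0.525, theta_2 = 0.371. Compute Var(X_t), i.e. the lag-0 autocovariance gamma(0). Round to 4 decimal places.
\gamma(0) = 7.0663

For an MA(q) process X_t = eps_t + sum_i theta_i eps_{t-i} with
Var(eps_t) = sigma^2, the variance is
  gamma(0) = sigma^2 * (1 + sum_i theta_i^2).
  sum_i theta_i^2 = (-0.525)^2 + (0.371)^2 = 0.275625 + 0.137641 = 0.413266.
  gamma(0) = 5 * (1 + 0.413266) = 5 * 1.413266 = 7.06633, which rounds to 7.0663.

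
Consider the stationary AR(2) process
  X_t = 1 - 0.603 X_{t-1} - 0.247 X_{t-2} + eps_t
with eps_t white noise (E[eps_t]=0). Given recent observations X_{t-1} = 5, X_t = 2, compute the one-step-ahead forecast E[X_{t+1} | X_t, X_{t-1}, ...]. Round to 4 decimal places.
E[X_{t+1} \mid \mathcal F_t] = -1.4410

For an AR(p) model X_t = c + sum_i phi_i X_{t-i} + eps_t, the
one-step-ahead conditional mean is
  E[X_{t+1} | X_t, ...] = c + sum_i phi_i X_{t+1-i}.
Substitute known values:
  E[X_{t+1} | ...] = 1 + (-0.603) * (2) + (-0.247) * (5)
                   = -1.4410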